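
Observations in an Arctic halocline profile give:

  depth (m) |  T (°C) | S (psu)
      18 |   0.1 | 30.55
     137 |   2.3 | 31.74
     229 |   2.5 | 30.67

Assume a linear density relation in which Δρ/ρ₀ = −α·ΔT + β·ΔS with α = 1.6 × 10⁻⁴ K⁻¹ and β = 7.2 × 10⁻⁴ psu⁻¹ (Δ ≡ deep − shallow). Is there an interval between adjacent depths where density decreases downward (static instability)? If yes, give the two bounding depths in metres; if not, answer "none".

137–229 m

Evaluate Δρ/ρ₀ = −αΔT + βΔS across each adjacent pair:
  18–137 m: −αΔT+βΔS = −(1.6 × 10⁻⁴)(+2.2)+(7.2 × 10⁻⁴)(+1.19) = 5.0 × 10⁻⁴ → stable
  137–229 m: −αΔT+βΔS = −(1.6 × 10⁻⁴)(+0.2)+(7.2 × 10⁻⁴)(-1.07) = -8.0 × 10⁻⁴ → UNSTABLE
The 137–229 m interval has Δρ < 0: lighter water underlies denser water.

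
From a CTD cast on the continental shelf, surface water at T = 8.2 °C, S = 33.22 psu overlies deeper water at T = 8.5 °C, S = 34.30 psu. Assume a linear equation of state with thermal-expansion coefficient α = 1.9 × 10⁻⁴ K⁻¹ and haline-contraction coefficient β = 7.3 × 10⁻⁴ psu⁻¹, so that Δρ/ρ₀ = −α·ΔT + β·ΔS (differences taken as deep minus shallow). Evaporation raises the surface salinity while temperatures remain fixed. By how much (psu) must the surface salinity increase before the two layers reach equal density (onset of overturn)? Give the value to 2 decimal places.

1.00 psu

Neutral buoyancy requires −α(T_deep − T_surf) + β(S_deep − S_surf′) = 0.
S_surf′ = S_deep − (α/β)·ΔT = 34.30 − (1.9 × 10⁻⁴/7.3 × 10⁻⁴)·(+0.3) = 34.2219 psu.
Increase required: 34.2219 − 33.22 = 1.0019 psu.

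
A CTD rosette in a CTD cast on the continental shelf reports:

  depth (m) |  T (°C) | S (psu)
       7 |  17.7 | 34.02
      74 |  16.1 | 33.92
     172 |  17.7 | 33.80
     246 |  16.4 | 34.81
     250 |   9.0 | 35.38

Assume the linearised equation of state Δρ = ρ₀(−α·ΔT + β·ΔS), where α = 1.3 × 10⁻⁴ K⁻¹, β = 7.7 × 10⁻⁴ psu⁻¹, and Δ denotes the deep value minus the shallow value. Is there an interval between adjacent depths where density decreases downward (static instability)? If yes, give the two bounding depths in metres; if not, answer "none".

Evaluate Δρ/ρ₀ = −αΔT + βΔS across each adjacent pair:
  7–74 m: −αΔT+βΔS = −(1.3 × 10⁻⁴)(-1.6)+(7.7 × 10⁻⁴)(-0.10) = 1.3 × 10⁻⁴ → stable
  74–172 m: −αΔT+βΔS = −(1.3 × 10⁻⁴)(+1.6)+(7.7 × 10⁻⁴)(-0.12) = -3.0 × 10⁻⁴ → UNSTABLE
  172–246 m: −αΔT+βΔS = −(1.3 × 10⁻⁴)(-1.3)+(7.7 × 10⁻⁴)(+1.01) = 9.5 × 10⁻⁴ → stable
  246–250 m: −αΔT+βΔS = −(1.3 × 10⁻⁴)(-7.4)+(7.7 × 10⁻⁴)(+0.57) = 1.4 × 10⁻³ → stable
The 74–172 m interval has Δρ < 0: lighter water underlies denser water.

74–172 m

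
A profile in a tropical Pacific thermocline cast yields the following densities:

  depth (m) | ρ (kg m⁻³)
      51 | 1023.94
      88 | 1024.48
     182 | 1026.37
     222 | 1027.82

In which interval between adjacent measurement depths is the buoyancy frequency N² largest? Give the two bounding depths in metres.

Compute the density gradient over each adjacent pair:
  51–88 m: Δρ/Δz = 0.54/37 = 0.015 kg m⁻⁴
  88–182 m: Δρ/Δz = 1.89/94 = 0.020 kg m⁻⁴
  182–222 m: Δρ/Δz = 1.45/40 = 0.036 kg m⁻⁴
The largest gradient is in the 182–222 m interval — the pycnocline.

182–222 m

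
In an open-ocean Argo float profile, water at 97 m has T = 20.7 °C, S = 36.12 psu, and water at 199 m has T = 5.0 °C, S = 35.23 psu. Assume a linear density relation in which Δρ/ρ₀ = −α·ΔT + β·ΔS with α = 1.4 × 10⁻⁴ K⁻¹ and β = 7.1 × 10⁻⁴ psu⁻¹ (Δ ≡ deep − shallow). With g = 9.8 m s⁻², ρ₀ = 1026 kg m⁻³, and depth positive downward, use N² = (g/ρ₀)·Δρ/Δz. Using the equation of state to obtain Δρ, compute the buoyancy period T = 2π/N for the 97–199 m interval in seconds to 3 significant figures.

512 s

ΔT = -15.7 K, ΔS = -0.89 psu (deep − shallow).
Δρ/ρ₀ = −αΔT + βΔS = 2.198 × 10⁻³ − 6.319 × 10⁻⁴ = 1.5661 × 10⁻³, so Δρ ≈ 1.607 kg m⁻³.
N² = (g/ρ₀)·Δρ/Δz = g·(Δρ/ρ₀)/Δz = 9.8 × 1.5661 × 10⁻³ / 102 = 1.5047 × 10⁻⁴ s⁻².
N = √(1.5047 × 10⁻⁴) = 0.012267 rad s⁻¹ → T = 2π/N = 512.20 s ≈ 512 s.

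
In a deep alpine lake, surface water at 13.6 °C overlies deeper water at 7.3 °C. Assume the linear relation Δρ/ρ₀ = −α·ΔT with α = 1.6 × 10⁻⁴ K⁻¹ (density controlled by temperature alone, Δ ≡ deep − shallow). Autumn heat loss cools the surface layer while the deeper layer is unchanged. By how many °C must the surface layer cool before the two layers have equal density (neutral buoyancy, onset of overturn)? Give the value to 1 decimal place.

With temperature the only control, equal density requires T_surf′ = T_deep.
T_surf′ = 7.3 °C.
Cooling required: 13.6 − 7.3 = 6.3 °C.

6.3 °C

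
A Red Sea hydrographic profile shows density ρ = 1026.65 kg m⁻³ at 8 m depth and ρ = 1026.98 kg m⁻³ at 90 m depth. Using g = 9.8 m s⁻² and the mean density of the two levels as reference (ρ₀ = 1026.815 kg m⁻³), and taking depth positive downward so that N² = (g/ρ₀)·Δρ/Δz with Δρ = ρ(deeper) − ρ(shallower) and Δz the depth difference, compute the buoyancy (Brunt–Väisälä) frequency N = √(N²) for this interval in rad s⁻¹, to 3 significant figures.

Δρ = 1026.98 − 1026.65 = 0.33 kg m⁻³ over Δz = 90 − 8 = 82 m.
N² = (9.8/1026.815) × (0.33/82) = 3.8409 × 10⁻⁵ s⁻².
N = √(3.8409 × 10⁻⁵) = 6.1975 × 10⁻³ rad s⁻¹ ≈ 6.20 × 10⁻³ rad s⁻¹.

6.20 × 10⁻³ rad s⁻¹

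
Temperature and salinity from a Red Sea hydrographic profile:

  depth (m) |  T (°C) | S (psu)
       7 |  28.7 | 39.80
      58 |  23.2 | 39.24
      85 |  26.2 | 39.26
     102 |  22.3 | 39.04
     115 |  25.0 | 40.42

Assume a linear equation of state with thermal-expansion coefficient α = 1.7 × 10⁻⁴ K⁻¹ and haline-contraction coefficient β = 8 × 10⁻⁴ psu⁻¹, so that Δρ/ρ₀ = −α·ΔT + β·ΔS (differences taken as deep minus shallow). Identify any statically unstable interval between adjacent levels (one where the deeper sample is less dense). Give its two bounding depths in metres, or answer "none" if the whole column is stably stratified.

Evaluate Δρ/ρ₀ = −αΔT + βΔS across each adjacent pair:
  7–58 m: −αΔT+βΔS = −(1.7 × 10⁻⁴)(-5.5)+(8 × 10⁻⁴)(-0.56) = 4.9 × 10⁻⁴ → stable
  58–85 m: −αΔT+βΔS = −(1.7 × 10⁻⁴)(+3.0)+(8 × 10⁻⁴)(+0.02) = -4.9 × 10⁻⁴ → UNSTABLE
  85–102 m: −αΔT+βΔS = −(1.7 × 10⁻⁴)(-3.9)+(8 × 10⁻⁴)(-0.22) = 4.9 × 10⁻⁴ → stable
  102–115 m: −αΔT+βΔS = −(1.7 × 10⁻⁴)(+2.7)+(8 × 10⁻⁴)(+1.38) = 6.4 × 10⁻⁴ → stable
The 58–85 m interval has Δρ < 0: lighter water underlies denser water.

58–85 m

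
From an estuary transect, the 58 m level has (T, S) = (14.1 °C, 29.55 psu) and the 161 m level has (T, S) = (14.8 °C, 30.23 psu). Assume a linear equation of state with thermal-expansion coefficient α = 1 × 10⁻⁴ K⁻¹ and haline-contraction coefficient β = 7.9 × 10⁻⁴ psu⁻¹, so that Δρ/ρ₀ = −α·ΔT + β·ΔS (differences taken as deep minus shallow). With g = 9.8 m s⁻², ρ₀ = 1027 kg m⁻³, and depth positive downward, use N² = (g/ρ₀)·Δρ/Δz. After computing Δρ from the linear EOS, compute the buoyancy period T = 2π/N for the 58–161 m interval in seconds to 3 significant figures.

942 s

ΔT = +0.7 K, ΔS = +0.68 psu (deep − shallow).
Δρ/ρ₀ = −αΔT + βΔS = -7.00 × 10⁻⁵ + 5.372 × 10⁻⁴ = 4.672 × 10⁻⁴, so Δρ ≈ 0.4798 kg m⁻³.
N² = (g/ρ₀)·Δρ/Δz = g·(Δρ/ρ₀)/Δz = 9.8 × 4.672 × 10⁻⁴ / 103 = 4.4452 × 10⁻⁵ s⁻².
N = √(4.4452 × 10⁻⁵) = 6.6672 × 10⁻³ rad s⁻¹ → T = 2π/N = 942.40 s ≈ 942 s.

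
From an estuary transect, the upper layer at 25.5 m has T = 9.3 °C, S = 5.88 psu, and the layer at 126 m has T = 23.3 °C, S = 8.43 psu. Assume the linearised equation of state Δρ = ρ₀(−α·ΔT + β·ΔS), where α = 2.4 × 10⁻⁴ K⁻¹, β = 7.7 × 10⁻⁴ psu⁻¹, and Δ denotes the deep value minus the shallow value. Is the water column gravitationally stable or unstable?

unstable

ΔT = 23.3 − 9.3 = +14.0 K and ΔS = 8.43 − 5.88 = +2.55 psu (deep − shallow).
−αΔT = -3.36 × 10⁻³; βΔS = 1.9635 × 10⁻³; sum Δρ/ρ₀ = -1.3965 × 10⁻³.
Δρ/ρ₀ < 0, so Δρ < 0: deeper water is lighter → statically unstable; the column would overturn.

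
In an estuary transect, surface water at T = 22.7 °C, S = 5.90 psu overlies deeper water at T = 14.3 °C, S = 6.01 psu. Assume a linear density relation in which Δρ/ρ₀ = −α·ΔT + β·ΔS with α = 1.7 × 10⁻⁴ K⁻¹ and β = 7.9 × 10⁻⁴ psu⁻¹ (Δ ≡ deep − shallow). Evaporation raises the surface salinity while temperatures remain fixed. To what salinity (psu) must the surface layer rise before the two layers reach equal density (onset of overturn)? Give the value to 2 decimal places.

Neutral buoyancy requires −α(T_deep − T_surf) + β(S_deep − S_surf′) = 0.
S_surf′ = S_deep − (α/β)·ΔT = 6.01 − (1.7 × 10⁻⁴/7.9 × 10⁻⁴)·(-8.4) = 7.8176 psu.
Increase required: 7.8176 − 5.90 = 1.9176 psu.

7.82 psu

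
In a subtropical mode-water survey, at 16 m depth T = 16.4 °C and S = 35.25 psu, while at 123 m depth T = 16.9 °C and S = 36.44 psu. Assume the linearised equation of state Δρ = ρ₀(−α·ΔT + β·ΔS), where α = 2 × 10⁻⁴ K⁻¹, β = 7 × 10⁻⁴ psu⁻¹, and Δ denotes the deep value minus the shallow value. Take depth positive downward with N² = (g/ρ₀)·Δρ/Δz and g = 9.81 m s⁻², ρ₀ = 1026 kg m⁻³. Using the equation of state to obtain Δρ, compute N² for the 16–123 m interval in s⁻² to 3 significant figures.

6.72 × 10⁻⁵ s⁻²

ΔT = +0.5 K, ΔS = +1.19 psu (deep − shallow).
Δρ/ρ₀ = −αΔT + βΔS = -1.00 × 10⁻⁴ + 8.33 × 10⁻⁴ = 7.33 × 10⁻⁴, so Δρ ≈ 0.7521 kg m⁻³.
N² = (g/ρ₀)·Δρ/Δz = g·(Δρ/ρ₀)/Δz = 9.81 × 7.33 × 10⁻⁴ / 107 = 6.7203 × 10⁻⁵ s⁻² ≈ 6.72 × 10⁻⁵ s⁻².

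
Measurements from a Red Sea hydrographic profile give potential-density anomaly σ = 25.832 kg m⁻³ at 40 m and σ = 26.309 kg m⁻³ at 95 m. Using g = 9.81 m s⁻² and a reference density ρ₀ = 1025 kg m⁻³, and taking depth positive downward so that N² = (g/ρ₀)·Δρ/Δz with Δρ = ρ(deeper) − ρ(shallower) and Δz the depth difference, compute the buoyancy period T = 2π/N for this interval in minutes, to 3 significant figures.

11.5 min

Δρ = 1026.309 − 1025.832 = 0.477 kg m⁻³ over Δz = 95 − 40 = 55 m.
N² = (9.81/1025) × (0.477/55) = 8.3004 × 10⁻⁵ s⁻².
N = √(8.3004 × 10⁻⁵) = 9.1107 × 10⁻³ rad s⁻¹, so T = 2π/N = 689.65 s = 11.494 min ≈ 11.5 min.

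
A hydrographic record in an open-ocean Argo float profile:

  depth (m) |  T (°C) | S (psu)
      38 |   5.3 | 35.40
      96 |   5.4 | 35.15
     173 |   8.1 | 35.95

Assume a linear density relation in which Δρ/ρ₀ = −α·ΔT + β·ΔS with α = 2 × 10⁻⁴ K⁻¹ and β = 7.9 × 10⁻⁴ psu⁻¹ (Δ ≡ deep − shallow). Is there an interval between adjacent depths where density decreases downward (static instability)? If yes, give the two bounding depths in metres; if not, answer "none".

Evaluate Δρ/ρ₀ = −αΔT + βΔS across each adjacent pair:
  38–96 m: −αΔT+βΔS = −(2 × 10⁻⁴)(+0.1)+(7.9 × 10⁻⁴)(-0.25) = -2.2 × 10⁻⁴ → UNSTABLE
  96–173 m: −αΔT+βΔS = −(2 × 10⁻⁴)(+2.7)+(7.9 × 10⁻⁴)(+0.80) = 9.2 × 10⁻⁵ → stable
The 38–96 m interval has Δρ < 0: lighter water underlies denser water.

38–96 m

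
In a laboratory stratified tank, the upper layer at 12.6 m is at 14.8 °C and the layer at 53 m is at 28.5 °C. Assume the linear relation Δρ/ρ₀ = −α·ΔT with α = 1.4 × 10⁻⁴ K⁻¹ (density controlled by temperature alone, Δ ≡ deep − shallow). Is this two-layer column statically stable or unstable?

ΔT = 28.5 − 14.8 = +13.7 K, so Δρ/ρ₀ = −αΔT = -1.918 × 10⁻³.
Δρ/ρ₀ < 0, so Δρ < 0: deeper water is lighter → statically unstable; the column would overturn.

unstable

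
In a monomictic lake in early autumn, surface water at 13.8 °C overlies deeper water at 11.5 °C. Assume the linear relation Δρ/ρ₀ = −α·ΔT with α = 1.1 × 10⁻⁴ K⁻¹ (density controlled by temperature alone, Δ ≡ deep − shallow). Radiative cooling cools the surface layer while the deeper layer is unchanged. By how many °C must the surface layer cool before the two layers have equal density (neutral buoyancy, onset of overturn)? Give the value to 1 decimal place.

2.3 °C

With temperature the only control, equal density requires T_surf′ = T_deep.
T_surf′ = 11.5 °C.
Cooling required: 13.8 − 11.5 = 2.3 °C.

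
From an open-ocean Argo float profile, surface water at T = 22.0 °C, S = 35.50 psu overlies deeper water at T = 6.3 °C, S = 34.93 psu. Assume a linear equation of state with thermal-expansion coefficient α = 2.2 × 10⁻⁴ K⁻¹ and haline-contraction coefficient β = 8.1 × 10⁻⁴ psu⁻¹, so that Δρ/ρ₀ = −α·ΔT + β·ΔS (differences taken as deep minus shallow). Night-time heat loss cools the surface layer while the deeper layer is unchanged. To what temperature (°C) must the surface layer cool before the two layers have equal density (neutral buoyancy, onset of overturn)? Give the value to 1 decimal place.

Neutral buoyancy requires Δρ = 0, i.e. −α(T_deep − T_surf′) + β(S_deep − S_surf) = 0.
T_surf′ = T_deep − (β/α)·ΔS = 6.3 − (8.1 × 10⁻⁴/2.2 × 10⁻⁴)·(-0.57) = 8.399 °C.
Cooling required: 22.0 − (8.399) = 13.601 °C.

8.4 °C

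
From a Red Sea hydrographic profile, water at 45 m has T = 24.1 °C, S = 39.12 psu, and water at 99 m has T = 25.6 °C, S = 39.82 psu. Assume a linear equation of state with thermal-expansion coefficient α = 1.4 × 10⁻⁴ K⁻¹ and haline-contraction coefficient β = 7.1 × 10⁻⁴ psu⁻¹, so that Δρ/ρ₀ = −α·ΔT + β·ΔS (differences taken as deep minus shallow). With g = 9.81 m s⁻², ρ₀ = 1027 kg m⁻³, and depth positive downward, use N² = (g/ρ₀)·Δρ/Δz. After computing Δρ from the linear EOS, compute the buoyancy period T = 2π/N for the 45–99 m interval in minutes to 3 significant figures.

14.5 min

ΔT = +1.5 K, ΔS = +0.70 psu (deep − shallow).
Δρ/ρ₀ = −αΔT + βΔS = -2.10 × 10⁻⁴ + 4.97 × 10⁻⁴ = 2.87 × 10⁻⁴, so Δρ ≈ 0.2947 kg m⁻³.
N² = (g/ρ₀)·Δρ/Δz = g·(Δρ/ρ₀)/Δz = 9.81 × 2.87 × 10⁻⁴ / 54 = 5.2138 × 10⁻⁵ s⁻².
N = √(5.2138 × 10⁻⁵) = 7.2207 × 10⁻³ rad s⁻¹ → T = 2π/N = 870.16 s = 14.503 min ≈ 14.5 min.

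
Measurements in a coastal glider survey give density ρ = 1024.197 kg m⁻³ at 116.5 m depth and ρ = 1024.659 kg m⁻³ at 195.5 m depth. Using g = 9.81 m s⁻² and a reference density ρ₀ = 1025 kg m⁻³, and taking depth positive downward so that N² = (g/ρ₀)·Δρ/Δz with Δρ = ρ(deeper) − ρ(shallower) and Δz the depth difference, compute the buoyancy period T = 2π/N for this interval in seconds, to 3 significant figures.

840 s

Δρ = 1024.659 − 1024.197 = 0.462 kg m⁻³ over Δz = 195.5 − 116.5 = 79 m.
N² = (9.81/1025) × (0.462/79) = 5.5971 × 10⁻⁵ s⁻².
N = √(5.5971 × 10⁻⁵) = 7.4814 × 10⁻³ rad s⁻¹, so T = 2π/N = 839.84 s ≈ 840 s.
Since Δρ > 0 the layer is stably stratified.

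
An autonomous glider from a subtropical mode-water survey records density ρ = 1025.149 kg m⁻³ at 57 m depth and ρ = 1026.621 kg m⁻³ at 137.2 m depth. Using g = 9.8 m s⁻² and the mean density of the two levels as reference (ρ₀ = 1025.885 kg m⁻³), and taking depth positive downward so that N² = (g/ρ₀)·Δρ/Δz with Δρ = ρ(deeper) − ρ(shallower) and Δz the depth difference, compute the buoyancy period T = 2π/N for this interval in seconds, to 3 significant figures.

Δρ = 1026.621 − 1025.149 = 1.472 kg m⁻³ over Δz = 137.2 − 57 = 80.2 m.
N² = (9.8/1025.885) × (1.472/80.2) = 1.7533 × 10⁻⁴ s⁻².
N = √(1.7533 × 10⁻⁴) = 0.013241 rad s⁻¹, so T = 2π/N = 474.52 s ≈ 475 s.
Since Δρ > 0 the layer is stably stratified.

475 s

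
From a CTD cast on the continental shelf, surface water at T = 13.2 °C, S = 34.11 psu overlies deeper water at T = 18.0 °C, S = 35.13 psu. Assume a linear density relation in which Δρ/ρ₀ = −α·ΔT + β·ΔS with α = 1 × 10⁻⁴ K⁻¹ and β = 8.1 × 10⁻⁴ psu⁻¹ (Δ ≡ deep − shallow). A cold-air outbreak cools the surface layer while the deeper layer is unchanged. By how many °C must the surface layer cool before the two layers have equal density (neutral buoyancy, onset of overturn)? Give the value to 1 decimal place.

3.5 °C

Neutral buoyancy requires Δρ = 0, i.e. −α(T_deep − T_surf′) + β(S_deep − S_surf) = 0.
T_surf′ = T_deep − (β/α)·ΔS = 18.0 − (8.1 × 10⁻⁴/1 × 10⁻⁴)·(+1.02) = 9.738 °C.
Cooling required: 13.2 − (9.738) = 3.462 °C.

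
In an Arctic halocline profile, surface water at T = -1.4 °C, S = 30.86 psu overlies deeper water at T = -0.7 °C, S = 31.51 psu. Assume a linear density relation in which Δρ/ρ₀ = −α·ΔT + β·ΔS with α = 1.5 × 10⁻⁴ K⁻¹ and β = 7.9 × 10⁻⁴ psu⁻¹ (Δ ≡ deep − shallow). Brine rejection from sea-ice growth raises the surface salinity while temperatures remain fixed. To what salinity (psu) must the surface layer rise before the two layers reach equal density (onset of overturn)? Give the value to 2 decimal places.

31.38 psu

Neutral buoyancy requires −α(T_deep − T_surf) + β(S_deep − S_surf′) = 0.
S_surf′ = S_deep − (α/β)·ΔT = 31.51 − (1.5 × 10⁻⁴/7.9 × 10⁻⁴)·(+0.7) = 31.3771 psu.
Increase required: 31.3771 − 30.86 = 0.5171 psu.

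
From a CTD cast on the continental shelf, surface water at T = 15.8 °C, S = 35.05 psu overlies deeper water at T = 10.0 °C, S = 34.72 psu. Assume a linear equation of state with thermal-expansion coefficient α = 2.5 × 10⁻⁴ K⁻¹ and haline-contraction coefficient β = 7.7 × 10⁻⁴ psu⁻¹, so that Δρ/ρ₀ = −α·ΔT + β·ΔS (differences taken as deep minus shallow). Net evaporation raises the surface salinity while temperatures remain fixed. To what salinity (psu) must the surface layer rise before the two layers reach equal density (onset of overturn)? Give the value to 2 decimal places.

36.60 psu

Neutral buoyancy requires −α(T_deep − T_surf) + β(S_deep − S_surf′) = 0.
S_surf′ = S_deep − (α/β)·ΔT = 34.72 − (2.5 × 10⁻⁴/7.7 × 10⁻⁴)·(-5.8) = 36.6031 psu.
Increase required: 36.6031 − 35.05 = 1.5531 psu.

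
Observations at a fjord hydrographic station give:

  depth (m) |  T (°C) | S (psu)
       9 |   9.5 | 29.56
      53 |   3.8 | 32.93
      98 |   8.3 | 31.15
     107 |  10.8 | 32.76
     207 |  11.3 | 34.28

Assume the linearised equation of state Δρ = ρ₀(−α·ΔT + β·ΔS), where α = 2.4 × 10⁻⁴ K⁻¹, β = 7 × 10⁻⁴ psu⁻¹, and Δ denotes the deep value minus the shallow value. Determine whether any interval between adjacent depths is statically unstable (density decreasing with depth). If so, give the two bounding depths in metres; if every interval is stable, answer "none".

53–98 m

Evaluate Δρ/ρ₀ = −αΔT + βΔS across each adjacent pair:
  9–53 m: −αΔT+βΔS = −(2.4 × 10⁻⁴)(-5.7)+(7 × 10⁻⁴)(+3.37) = 3.7 × 10⁻³ → stable
  53–98 m: −αΔT+βΔS = −(2.4 × 10⁻⁴)(+4.5)+(7 × 10⁻⁴)(-1.78) = -2.3 × 10⁻³ → UNSTABLE
  98–107 m: −αΔT+βΔS = −(2.4 × 10⁻⁴)(+2.5)+(7 × 10⁻⁴)(+1.61) = 5.3 × 10⁻⁴ → stable
  107–207 m: −αΔT+βΔS = −(2.4 × 10⁻⁴)(+0.5)+(7 × 10⁻⁴)(+1.52) = 9.4 × 10⁻⁴ → stable
The 53–98 m interval has Δρ < 0: lighter water underlies denser water.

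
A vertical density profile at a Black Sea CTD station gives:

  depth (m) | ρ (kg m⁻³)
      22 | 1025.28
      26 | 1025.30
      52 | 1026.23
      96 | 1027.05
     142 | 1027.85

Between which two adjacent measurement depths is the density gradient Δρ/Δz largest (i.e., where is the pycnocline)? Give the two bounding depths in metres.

26–52 m

Compute the density gradient over each adjacent pair:
  22–26 m: Δρ/Δz = 0.02/4 = 5.0 × 10⁻³ kg m⁻⁴
  26–52 m: Δρ/Δz = 0.93/26 = 0.036 kg m⁻⁴
  52–96 m: Δρ/Δz = 0.82/44 = 0.019 kg m⁻⁴
  96–142 m: Δρ/Δz = 0.80/46 = 0.017 kg m⁻⁴
The largest gradient is in the 26–52 m interval — the pycnocline.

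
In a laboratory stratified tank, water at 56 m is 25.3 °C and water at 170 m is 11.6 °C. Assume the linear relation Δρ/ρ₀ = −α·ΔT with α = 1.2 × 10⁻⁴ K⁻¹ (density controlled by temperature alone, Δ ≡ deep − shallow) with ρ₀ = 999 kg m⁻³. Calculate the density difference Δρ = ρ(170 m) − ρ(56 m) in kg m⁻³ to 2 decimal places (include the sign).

ΔT = -13.7 K, Δρ/ρ₀ = −αΔT = 1.644 × 10⁻³.
Δρ = 999 × (1.644 × 10⁻³) = +1.64 kg m⁻³.
Positive Δρ: denser below, stable.

+1.64 kg m⁻³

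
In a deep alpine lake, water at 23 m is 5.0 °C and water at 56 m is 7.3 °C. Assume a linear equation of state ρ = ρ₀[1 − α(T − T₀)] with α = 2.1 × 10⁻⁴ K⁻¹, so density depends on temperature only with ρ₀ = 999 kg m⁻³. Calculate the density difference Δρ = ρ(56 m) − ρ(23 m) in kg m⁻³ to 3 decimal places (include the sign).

ΔT = +2.3 K, Δρ/ρ₀ = −αΔT = -4.83 × 10⁻⁴.
Δρ = 999 × (-4.83 × 10⁻⁴) = -0.483 kg m⁻³.
Negative Δρ: lighter below, statically unstable.

-0.483 kg m⁻³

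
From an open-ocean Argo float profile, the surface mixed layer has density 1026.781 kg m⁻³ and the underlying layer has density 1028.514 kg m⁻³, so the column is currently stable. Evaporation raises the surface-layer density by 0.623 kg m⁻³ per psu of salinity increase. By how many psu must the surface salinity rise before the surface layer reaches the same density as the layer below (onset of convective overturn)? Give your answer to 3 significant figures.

2.78 psu

Density deficit of the surface layer: 1028.514 − 1026.781 = 1.733 kg m⁻³.
Required change = 1.733 / 0.623 = 2.78 psu.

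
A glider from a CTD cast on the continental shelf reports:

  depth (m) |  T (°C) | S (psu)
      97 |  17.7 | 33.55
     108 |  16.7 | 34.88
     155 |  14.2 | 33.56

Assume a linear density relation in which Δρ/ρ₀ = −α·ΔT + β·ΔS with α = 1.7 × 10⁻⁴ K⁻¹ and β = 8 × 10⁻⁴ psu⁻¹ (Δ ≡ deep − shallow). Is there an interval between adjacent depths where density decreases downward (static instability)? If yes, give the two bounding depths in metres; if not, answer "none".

Evaluate Δρ/ρ₀ = −αΔT + βΔS across each adjacent pair:
  97–108 m: −αΔT+βΔS = −(1.7 × 10⁻⁴)(-1.0)+(8 × 10⁻⁴)(+1.33) = 1.2 × 10⁻³ → stable
  108–155 m: −αΔT+βΔS = −(1.7 × 10⁻⁴)(-2.5)+(8 × 10⁻⁴)(-1.32) = -6.3 × 10⁻⁴ → UNSTABLE
The 108–155 m interval has Δρ < 0: lighter water underlies denser water.

108–155 m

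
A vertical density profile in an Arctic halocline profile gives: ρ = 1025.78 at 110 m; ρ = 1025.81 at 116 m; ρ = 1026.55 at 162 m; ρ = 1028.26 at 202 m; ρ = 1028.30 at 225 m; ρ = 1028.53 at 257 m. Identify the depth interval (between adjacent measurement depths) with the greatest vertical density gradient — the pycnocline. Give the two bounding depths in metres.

Compute the density gradient over each adjacent pair:
  110–116 m: Δρ/Δz = 0.03/6 = 5.0 × 10⁻³ kg m⁻⁴
  116–162 m: Δρ/Δz = 0.74/46 = 0.016 kg m⁻⁴
  162–202 m: Δρ/Δz = 1.71/40 = 0.043 kg m⁻⁴
  202–225 m: Δρ/Δz = 0.04/23 = 1.7 × 10⁻³ kg m⁻⁴
  225–257 m: Δρ/Δz = 0.23/32 = 7.2 × 10⁻³ kg m⁻⁴
The largest gradient is in the 162–202 m interval — the pycnocline.

162–202 m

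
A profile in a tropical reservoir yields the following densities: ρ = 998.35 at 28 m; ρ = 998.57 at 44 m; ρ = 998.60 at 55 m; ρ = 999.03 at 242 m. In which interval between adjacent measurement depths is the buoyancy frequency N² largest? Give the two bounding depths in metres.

Compute the density gradient over each adjacent pair:
  28–44 m: Δρ/Δz = 0.22/16 = 0.014 kg m⁻⁴
  44–55 m: Δρ/Δz = 0.03/11 = 2.7 × 10⁻³ kg m⁻⁴
  55–242 m: Δρ/Δz = 0.43/187 = 2.3 × 10⁻³ kg m⁻⁴
The largest gradient is in the 28–44 m interval — the pycnocline.

28–44 m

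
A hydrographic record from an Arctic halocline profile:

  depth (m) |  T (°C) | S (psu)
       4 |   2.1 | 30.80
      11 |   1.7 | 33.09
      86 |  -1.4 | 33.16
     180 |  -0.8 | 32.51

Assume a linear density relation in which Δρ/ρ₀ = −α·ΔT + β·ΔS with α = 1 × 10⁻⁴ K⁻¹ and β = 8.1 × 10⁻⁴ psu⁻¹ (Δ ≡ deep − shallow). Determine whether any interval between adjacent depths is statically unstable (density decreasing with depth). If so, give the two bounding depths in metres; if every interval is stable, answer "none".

Evaluate Δρ/ρ₀ = −αΔT + βΔS across each adjacent pair:
  4–11 m: −αΔT+βΔS = −(1 × 10⁻⁴)(-0.4)+(8.1 × 10⁻⁴)(+2.29) = 1.9 × 10⁻³ → stable
  11–86 m: −αΔT+βΔS = −(1 × 10⁻⁴)(-3.1)+(8.1 × 10⁻⁴)(+0.07) = 3.7 × 10⁻⁴ → stable
  86–180 m: −αΔT+βΔS = −(1 × 10⁻⁴)(+0.6)+(8.1 × 10⁻⁴)(-0.65) = -5.9 × 10⁻⁴ → UNSTABLE
The 86–180 m interval has Δρ < 0: lighter water underlies denser water.

86–180 m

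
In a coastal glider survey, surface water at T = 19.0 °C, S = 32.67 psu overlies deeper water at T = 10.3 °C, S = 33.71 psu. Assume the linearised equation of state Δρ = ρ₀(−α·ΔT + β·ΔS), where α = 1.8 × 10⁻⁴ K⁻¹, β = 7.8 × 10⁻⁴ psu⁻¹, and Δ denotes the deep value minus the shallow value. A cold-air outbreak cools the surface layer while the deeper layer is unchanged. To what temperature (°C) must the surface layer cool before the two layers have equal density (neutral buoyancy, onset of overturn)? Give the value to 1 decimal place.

5.8 °C

Neutral buoyancy requires Δρ = 0, i.e. −α(T_deep − T_surf′) + β(S_deep − S_surf) = 0.
T_surf′ = T_deep − (β/α)·ΔS = 10.3 − (7.8 × 10⁻⁴/1.8 × 10⁻⁴)·(+1.04) = 5.793 °C.
Cooling required: 19.0 − (5.793) = 13.207 °C.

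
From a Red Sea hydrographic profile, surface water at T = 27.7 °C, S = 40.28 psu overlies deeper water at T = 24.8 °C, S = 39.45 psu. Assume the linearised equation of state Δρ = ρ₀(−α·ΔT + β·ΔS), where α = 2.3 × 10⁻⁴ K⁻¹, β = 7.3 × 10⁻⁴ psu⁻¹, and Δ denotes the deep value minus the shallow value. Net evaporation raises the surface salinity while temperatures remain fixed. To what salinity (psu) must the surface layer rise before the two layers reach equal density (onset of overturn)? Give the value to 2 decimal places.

Neutral buoyancy requires −α(T_deep − T_surf) + β(S_deep − S_surf′) = 0.
S_surf′ = S_deep − (α/β)·ΔT = 39.45 − (2.3 × 10⁻⁴/7.3 × 10⁻⁴)·(-2.9) = 40.3637 psu.
Increase required: 40.3637 − 40.28 = 0.0837 psu.

40.36 psu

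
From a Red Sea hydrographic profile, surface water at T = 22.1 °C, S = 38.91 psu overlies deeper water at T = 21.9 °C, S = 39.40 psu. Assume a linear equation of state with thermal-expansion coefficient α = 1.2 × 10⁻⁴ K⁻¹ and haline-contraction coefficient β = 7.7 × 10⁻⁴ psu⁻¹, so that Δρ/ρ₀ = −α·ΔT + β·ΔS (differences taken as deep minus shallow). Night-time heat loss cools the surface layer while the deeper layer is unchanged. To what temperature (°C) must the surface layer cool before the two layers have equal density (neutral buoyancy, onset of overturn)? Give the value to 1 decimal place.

18.8 °C

Neutral buoyancy requires Δρ = 0, i.e. −α(T_deep − T_surf′) + β(S_deep − S_surf) = 0.
T_surf′ = T_deep − (β/α)·ΔS = 21.9 − (7.7 × 10⁻⁴/1.2 × 10⁻⁴)·(+0.49) = 18.756 °C.
Cooling required: 22.1 − (18.756) = 3.344 °C.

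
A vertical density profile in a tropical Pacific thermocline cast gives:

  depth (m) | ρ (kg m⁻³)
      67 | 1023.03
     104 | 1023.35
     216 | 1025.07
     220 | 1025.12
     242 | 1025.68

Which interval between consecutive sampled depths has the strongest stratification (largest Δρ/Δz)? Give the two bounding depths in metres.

Compute the density gradient over each adjacent pair:
  67–104 m: Δρ/Δz = 0.32/37 = 8.6 × 10⁻³ kg m⁻⁴
  104–216 m: Δρ/Δz = 1.72/112 = 0.015 kg m⁻⁴
  216–220 m: Δρ/Δz = 0.05/4 = 0.013 kg m⁻⁴
  220–242 m: Δρ/Δz = 0.56/22 = 0.025 kg m⁻⁴
The largest gradient is in the 220–242 m interval — the pycnocline.

220–242 m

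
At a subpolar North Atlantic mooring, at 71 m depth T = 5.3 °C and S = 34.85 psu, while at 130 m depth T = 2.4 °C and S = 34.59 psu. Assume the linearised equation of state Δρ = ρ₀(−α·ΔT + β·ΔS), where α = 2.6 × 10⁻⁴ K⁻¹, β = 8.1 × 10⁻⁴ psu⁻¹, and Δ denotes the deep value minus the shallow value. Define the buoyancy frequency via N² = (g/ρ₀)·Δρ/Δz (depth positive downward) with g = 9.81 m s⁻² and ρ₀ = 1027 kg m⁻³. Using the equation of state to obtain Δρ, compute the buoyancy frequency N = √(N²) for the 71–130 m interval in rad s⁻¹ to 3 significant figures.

9.51 × 10⁻³ rad s⁻¹

ΔT = -2.9 K, ΔS = -0.26 psu (deep − shallow).
Δρ/ρ₀ = −αΔT + βΔS = 7.54 × 10⁻⁴ − 2.106 × 10⁻⁴ = 5.434 × 10⁻⁴, so Δρ ≈ 0.5581 kg m⁻³.
N² = (g/ρ₀)·Δρ/Δz = g·(Δρ/ρ₀)/Δz = 9.81 × 5.434 × 10⁻⁴ / 59 = 9.0352 × 10⁻⁵ s⁻².
N = √(9.0352 × 10⁻⁵) = 9.5054 × 10⁻³ rad s⁻¹ ≈ 9.51 × 10⁻³ rad s⁻¹.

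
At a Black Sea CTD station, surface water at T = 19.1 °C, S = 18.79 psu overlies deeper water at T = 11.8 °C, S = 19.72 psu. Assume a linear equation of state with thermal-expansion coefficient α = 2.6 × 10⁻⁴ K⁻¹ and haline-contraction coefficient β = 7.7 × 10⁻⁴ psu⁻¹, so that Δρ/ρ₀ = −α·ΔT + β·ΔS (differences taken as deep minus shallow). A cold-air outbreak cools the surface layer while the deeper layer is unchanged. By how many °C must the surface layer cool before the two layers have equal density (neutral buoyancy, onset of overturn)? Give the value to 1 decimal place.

Neutral buoyancy requires Δρ = 0, i.e. −α(T_deep − T_surf′) + β(S_deep − S_surf) = 0.
T_surf′ = T_deep − (β/α)·ΔS = 11.8 − (7.7 × 10⁻⁴/2.6 × 10⁻⁴)·(+0.93) = 9.046 °C.
Cooling required: 19.1 − (9.046) = 10.054 °C.

10.1 °C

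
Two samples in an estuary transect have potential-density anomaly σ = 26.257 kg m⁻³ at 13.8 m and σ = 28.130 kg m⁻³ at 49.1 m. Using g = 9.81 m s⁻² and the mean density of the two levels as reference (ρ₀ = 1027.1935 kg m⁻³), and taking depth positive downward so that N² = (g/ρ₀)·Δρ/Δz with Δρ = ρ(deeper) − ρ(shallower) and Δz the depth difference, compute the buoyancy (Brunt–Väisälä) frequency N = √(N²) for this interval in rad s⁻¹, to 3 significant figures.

Δρ = 1028.130 − 1026.257 = 1.873 kg m⁻³ over Δz = 49.1 − 13.8 = 35.3 m.
N² = (9.81/1027.1935) × (1.873/35.3) = 5.0673 × 10⁻⁴ s⁻².
N = √(5.0673 × 10⁻⁴) = 0.022511 rad s⁻¹ ≈ 0.0225 rad s⁻¹.

0.0225 rad s⁻¹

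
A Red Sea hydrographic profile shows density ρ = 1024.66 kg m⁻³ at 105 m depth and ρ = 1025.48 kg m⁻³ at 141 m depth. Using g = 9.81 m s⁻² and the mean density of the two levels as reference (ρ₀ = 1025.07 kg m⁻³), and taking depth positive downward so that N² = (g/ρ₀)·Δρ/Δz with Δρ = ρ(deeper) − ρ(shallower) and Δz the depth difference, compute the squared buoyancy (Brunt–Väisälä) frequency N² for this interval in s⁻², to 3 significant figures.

2.18 × 10⁻⁴ s⁻²

Δρ = 1025.48 − 1024.66 = 0.82 kg m⁻³ over Δz = 141 − 105 = 36 m.
N² = (9.81/1025.07) × (0.82/36) = 2.1799 × 10⁻⁴ s⁻² ≈ 2.18 × 10⁻⁴ s⁻².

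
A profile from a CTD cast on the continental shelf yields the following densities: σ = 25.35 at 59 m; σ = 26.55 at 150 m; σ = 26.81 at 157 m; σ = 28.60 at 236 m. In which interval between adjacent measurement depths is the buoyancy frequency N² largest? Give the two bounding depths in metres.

150–157 m

Compute the density gradient over each adjacent pair:
  59–150 m: Δρ/Δz = 1.20/91 = 0.013 kg m⁻⁴
  150–157 m: Δρ/Δz = 0.26/7 = 0.037 kg m⁻⁴
  157–236 m: Δρ/Δz = 1.79/79 = 0.023 kg m⁻⁴
The largest gradient is in the 150–157 m interval — the pycnocline.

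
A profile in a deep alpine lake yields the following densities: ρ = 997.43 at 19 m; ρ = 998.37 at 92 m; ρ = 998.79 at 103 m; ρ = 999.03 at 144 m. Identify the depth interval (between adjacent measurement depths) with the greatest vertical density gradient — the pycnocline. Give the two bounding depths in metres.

Compute the density gradient over each adjacent pair:
  19–92 m: Δρ/Δz = 0.94/73 = 0.013 kg m⁻⁴
  92–103 m: Δρ/Δz = 0.42/11 = 0.038 kg m⁻⁴
  103–144 m: Δρ/Δz = 0.24/41 = 5.9 × 10⁻³ kg m⁻⁴
The largest gradient is in the 92–103 m interval — the pycnocline.

92–103 m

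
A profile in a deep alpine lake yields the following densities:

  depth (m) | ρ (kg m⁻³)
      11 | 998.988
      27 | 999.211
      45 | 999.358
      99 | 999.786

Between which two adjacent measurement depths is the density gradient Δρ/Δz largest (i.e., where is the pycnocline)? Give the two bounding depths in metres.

11–27 m

Compute the density gradient over each adjacent pair:
  11–27 m: Δρ/Δz = 0.223/16 = 0.014 kg m⁻⁴
  27–45 m: Δρ/Δz = 0.147/18 = 8.2 × 10⁻³ kg m⁻⁴
  45–99 m: Δρ/Δz = 0.428/54 = 7.9 × 10⁻³ kg m⁻⁴
The largest gradient is in the 11–27 m interval — the pycnocline.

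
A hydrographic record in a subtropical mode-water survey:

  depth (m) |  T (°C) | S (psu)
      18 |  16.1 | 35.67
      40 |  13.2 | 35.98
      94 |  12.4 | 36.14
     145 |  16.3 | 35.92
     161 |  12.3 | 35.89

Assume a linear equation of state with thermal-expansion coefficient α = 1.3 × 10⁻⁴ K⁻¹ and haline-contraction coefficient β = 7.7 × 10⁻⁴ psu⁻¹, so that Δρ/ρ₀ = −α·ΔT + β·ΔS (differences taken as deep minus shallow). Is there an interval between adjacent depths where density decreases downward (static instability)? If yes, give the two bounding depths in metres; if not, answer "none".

Evaluate Δρ/ρ₀ = −αΔT + βΔS across each adjacent pair:
  18–40 m: −αΔT+βΔS = −(1.3 × 10⁻⁴)(-2.9)+(7.7 × 10⁻⁴)(+0.31) = 6.2 × 10⁻⁴ → stable
  40–94 m: −αΔT+βΔS = −(1.3 × 10⁻⁴)(-0.8)+(7.7 × 10⁻⁴)(+0.16) = 2.3 × 10⁻⁴ → stable
  94–145 m: −αΔT+βΔS = −(1.3 × 10⁻⁴)(+3.9)+(7.7 × 10⁻⁴)(-0.22) = -6.8 × 10⁻⁴ → UNSTABLE
  145–161 m: −αΔT+βΔS = −(1.3 × 10⁻⁴)(-4.0)+(7.7 × 10⁻⁴)(-0.03) = 5.0 × 10⁻⁴ → stable
The 94–145 m interval has Δρ < 0: lighter water underlies denser water.

94–145 m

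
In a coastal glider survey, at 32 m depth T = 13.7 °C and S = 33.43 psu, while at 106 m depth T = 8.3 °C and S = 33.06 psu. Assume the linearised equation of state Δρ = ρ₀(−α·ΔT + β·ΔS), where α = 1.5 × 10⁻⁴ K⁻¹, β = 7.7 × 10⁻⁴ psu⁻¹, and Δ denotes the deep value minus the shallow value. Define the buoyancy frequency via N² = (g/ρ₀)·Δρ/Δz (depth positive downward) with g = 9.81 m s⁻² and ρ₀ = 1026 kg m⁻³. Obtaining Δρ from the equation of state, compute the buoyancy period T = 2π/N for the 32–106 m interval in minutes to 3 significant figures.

ΔT = -5.4 K, ΔS = -0.37 psu (deep − shallow).
Δρ/ρ₀ = −αΔT + βΔS = 8.10 × 10⁻⁴ − 2.849 × 10⁻⁴ = 5.251 × 10⁻⁴, so Δρ ≈ 0.5388 kg m⁻³.
N² = (g/ρ₀)·Δρ/Δz = g·(Δρ/ρ₀)/Δz = 9.81 × 5.251 × 10⁻⁴ / 74 = 6.9611 × 10⁻⁵ s⁻².
N = √(6.9611 × 10⁻⁵) = 8.3433 × 10⁻³ rad s⁻¹ → T = 2π/N = 753.08 s = 12.551 min ≈ 12.6 min.

12.6 min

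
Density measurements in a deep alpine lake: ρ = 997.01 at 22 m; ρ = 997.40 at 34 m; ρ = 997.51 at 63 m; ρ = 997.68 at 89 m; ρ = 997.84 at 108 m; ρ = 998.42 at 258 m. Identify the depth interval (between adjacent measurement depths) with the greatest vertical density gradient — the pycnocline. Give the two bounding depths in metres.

Compute the density gradient over each adjacent pair:
  22–34 m: Δρ/Δz = 0.39/12 = 0.033 kg m⁻⁴
  34–63 m: Δρ/Δz = 0.11/29 = 3.8 × 10⁻³ kg m⁻⁴
  63–89 m: Δρ/Δz = 0.17/26 = 6.5 × 10⁻³ kg m⁻⁴
  89–108 m: Δρ/Δz = 0.16/19 = 8.4 × 10⁻³ kg m⁻⁴
  108–258 m: Δρ/Δz = 0.58/150 = 3.9 × 10⁻³ kg m⁻⁴
The largest gradient is in the 22–34 m interval — the pycnocline.

22–34 m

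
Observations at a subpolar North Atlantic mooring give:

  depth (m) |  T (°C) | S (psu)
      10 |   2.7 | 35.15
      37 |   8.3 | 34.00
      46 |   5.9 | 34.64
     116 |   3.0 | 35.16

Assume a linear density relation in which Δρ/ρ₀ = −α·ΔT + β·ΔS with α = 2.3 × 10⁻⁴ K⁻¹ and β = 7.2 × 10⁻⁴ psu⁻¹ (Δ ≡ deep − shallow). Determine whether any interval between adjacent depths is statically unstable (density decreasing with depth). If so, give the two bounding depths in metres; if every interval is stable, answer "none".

10–37 m

Evaluate Δρ/ρ₀ = −αΔT + βΔS across each adjacent pair:
  10–37 m: −αΔT+βΔS = −(2.3 × 10⁻⁴)(+5.6)+(7.2 × 10⁻⁴)(-1.15) = -2.1 × 10⁻³ → UNSTABLE
  37–46 m: −αΔT+βΔS = −(2.3 × 10⁻⁴)(-2.4)+(7.2 × 10⁻⁴)(+0.64) = 1.0 × 10⁻³ → stable
  46–116 m: −αΔT+βΔS = −(2.3 × 10⁻⁴)(-2.9)+(7.2 × 10⁻⁴)(+0.52) = 1.0 × 10⁻³ → stable
The 10–37 m interval has Δρ < 0: lighter water underlies denser water.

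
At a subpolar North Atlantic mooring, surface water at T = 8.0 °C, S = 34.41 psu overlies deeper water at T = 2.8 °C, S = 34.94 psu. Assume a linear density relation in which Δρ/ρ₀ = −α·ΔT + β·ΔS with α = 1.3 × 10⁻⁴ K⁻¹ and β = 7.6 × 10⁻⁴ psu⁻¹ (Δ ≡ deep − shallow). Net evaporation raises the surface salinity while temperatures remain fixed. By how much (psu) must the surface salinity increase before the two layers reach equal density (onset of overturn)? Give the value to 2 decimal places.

1.42 psu

Neutral buoyancy requires −α(T_deep − T_surf) + β(S_deep − S_surf′) = 0.
S_surf′ = S_deep − (α/β)·ΔT = 34.94 − (1.3 × 10⁻⁴/7.6 × 10⁻⁴)·(-5.2) = 35.8295 psu.
Increase required: 35.8295 − 34.41 = 1.4195 psu.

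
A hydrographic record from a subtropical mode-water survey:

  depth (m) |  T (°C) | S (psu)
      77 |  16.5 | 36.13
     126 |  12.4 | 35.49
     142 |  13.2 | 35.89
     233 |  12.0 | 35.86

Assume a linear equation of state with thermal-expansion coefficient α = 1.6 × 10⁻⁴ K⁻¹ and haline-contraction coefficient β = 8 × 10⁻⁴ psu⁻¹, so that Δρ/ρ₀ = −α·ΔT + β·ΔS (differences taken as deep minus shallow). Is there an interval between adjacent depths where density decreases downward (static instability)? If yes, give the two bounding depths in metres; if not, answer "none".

Evaluate Δρ/ρ₀ = −αΔT + βΔS across each adjacent pair:
  77–126 m: −αΔT+βΔS = −(1.6 × 10⁻⁴)(-4.1)+(8 × 10⁻⁴)(-0.64) = 1.4 × 10⁻⁴ → stable
  126–142 m: −αΔT+βΔS = −(1.6 × 10⁻⁴)(+0.8)+(8 × 10⁻⁴)(+0.40) = 1.9 × 10⁻⁴ → stable
  142–233 m: −αΔT+βΔS = −(1.6 × 10⁻⁴)(-1.2)+(8 × 10⁻⁴)(-0.03) = 1.7 × 10⁻⁴ → stable
Every interval has Δρ > 0: the column is stably stratified throughout.

none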